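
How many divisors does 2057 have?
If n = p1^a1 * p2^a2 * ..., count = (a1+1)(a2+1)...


2057 = 11^2 × 17^1
d(2057) = (2+1) × (1+1) = 6

6 divisors


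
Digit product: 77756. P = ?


7 × 7 × 7 × 5 × 6 = 10290


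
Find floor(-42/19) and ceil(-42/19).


-42/19 = -2.2105
floor = -3
ceil = -2

floor = -3, ceil = -2


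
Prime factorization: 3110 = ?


3110 / 2 = 1555
1555 / 5 = 311
311 / 311 = 1
3110 = 2 × 5 × 311


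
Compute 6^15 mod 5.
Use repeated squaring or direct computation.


6^1 mod 5 = 1
6^2 mod 5 = 1
6^3 mod 5 = 1
6^4 mod 5 = 1
6^5 mod 5 = 1
6^6 mod 5 = 1
6^7 mod 5 = 1
6^8 mod 5 = 1
6^9 mod 5 = 1
6^10 mod 5 = 1
6^11 mod 5 = 1
6^12 mod 5 = 1
6^13 mod 5 = 1
6^14 mod 5 = 1
6^15 mod 5 = 1


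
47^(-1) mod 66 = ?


Use the extended Euclidean algorithm on (66, 47); each row r = 66*s + 47*t:
r=66, s=1, t=0
r=47, s=0, t=1
q=1: r=19, s=1, t=-1   [66*(1) + 47*(-1) = 19]
q=2: r=9, s=-2, t=3   [66*(-2) + 47*(3) = 9]
q=2: r=1, s=5, t=-7   [66*(5) + 47*(-7) = 1]
q=9: r=0, s=-47, t=66   [66*(-47) + 47*(66) = 0]
GCD = 1 with t = -7, so 47*(-7) ≡ 1 (mod 66)
Inverse = -7 mod 66 = 59
Check: 47 * 59 = 2773 ≡ 1 (mod 66)

47^(-1) ≡ 59 (mod 66)


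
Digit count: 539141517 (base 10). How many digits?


539141517 has 9 digits in base 10
floor(log10(539141517)) + 1 = floor(8.7317) + 1 = 9

9 digits (base 10)


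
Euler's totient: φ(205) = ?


205 = 5 × 41
Prime factors: 5, 41
φ(205) = 205 × (1-1/5) × (1-1/41)
= 205 × 4/5 × 40/41 = 160

φ(205) = 160


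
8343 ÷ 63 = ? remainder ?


8343 = 63 * 132 + 27
Check: 8316 + 27 = 8343

q = 132, r = 27


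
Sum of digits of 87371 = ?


8 + 7 + 3 + 7 + 1 = 26


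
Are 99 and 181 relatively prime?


Euclidean algorithm:
181 = 1 * 99 + 82
99 = 1 * 82 + 17
82 = 4 * 17 + 14
17 = 1 * 14 + 3
14 = 4 * 3 + 2
3 = 1 * 2 + 1
2 = 2 * 1 + 0
GCD(99, 181) = 1

Yes, coprime (GCD = 1)


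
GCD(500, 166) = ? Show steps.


500 = 3 * 166 + 2
166 = 83 * 2 + 0
GCD = 2


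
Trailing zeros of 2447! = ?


floor(2447/5) = 489
floor(2447/25) = 97
floor(2447/125) = 19
floor(2447/625) = 3
Total = 608

608 trailing zeros


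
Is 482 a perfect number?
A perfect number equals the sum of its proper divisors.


Proper divisors of 482: 1, 2, 241
Sum = 1 + 2 + 241 = 244

No, 482 is not perfect (244 ≠ 482)


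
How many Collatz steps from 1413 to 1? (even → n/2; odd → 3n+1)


1413 → 4240 → 2120 → 1060 → 530 → 265 → 796 → 398 → 199 → 598 → 299 → 898 → 449 → 1348 → 674 → 337 → 1012 → 506 → 253 → 760 → 380 → 190 → 95 → 286 → 143 → 430 → 215 → 646 → 323 → 970 → 485 → 1456 → 728 → 364 → 182 → 91 → 274 → 137 → 412 → 206 → 103 → 310 → 155 → 466 → 233 → 700 → 350 → 175 → 526 → 263 → 790 → 395 → 1186 → 593 → 1780 → 890 → 445 → 1336 → 668 → 334 → 167 → 502 → 251 → 754 → 377 → 1132 → 566 → 283 → 850 → 425 → 1276 → 638 → 319 → 958 → 479 → 1438 → 719 → 2158 → 1079 → 3238 → 1619 → 4858 → 2429 → 7288 → 3644 → 1822 → 911 → 2734 → 1367 → 4102 → 2051 → 6154 → 3077 → 9232 → 4616 → 2308 → 1154 → 577 → 1732 → 866 → 433 → 1300 → 650 → 325 → 976 → 488 → 244 → 122 → 61 → 184 → 92 → 46 → 23 → 70 → 35 → 106 → 53 → 160 → 80 → 40 → 20 → 10 → 5 → 16 → 8 → 4 → 2 → 1
Total steps = 127

127 steps


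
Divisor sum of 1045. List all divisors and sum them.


Divisors of 1045: 1, 5, 11, 19, 55, 95, 209, 1045
Sum = 1 + 5 + 11 + 19 + 55 + 95 + 209 + 1045 = 1440

σ(1045) = 1440


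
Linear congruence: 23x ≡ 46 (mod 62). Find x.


GCD(23, 62) = 1, unique solution
a^(-1) mod 62 = 27
x = 27 * 46 mod 62 = 2

x ≡ 2 (mod 62)


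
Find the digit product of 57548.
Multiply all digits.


5 × 7 × 5 × 4 × 8 = 5600


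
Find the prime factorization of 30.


30 / 2 = 15
15 / 3 = 5
5 / 5 = 1
30 = 2 × 3 × 5


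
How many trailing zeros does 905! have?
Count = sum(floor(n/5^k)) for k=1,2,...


floor(905/5) = 181
floor(905/25) = 36
floor(905/125) = 7
floor(905/625) = 1
Total = 225

225 trailing zeros


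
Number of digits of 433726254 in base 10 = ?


433726254 has 9 digits in base 10
floor(log10(433726254)) + 1 = floor(8.6372) + 1 = 9

9 digits (base 10)


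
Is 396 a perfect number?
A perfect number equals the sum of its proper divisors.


Proper divisors of 396: 1, 2, 3, 4, 6, 9, 11, 12, 18, 22, 33, 36, 44, 66, 99, 132, 198
Sum = 1 + 2 + 3 + 4 + 6 + 9 + 11 + 12 + 18 + 22 + 33 + 36 + 44 + 66 + 99 + 132 + 198 = 696

No, 396 is not perfect (696 ≠ 396)


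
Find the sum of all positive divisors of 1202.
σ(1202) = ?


Divisors of 1202: 1, 2, 601, 1202
Sum = 1 + 2 + 601 + 1202 = 1806

σ(1202) = 1806


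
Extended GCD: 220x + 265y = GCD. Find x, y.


Tabular extended Euclidean (each row: r = 220*s + 265*t):
r=220, s=1, t=0
r=265, s=0, t=1
q=0: r=220, s=1, t=0   [220*(1) + 265*(0) = 220]
q=1: r=45, s=-1, t=1   [220*(-1) + 265*(1) = 45]
q=4: r=40, s=5, t=-4   [220*(5) + 265*(-4) = 40]
q=1: r=5, s=-6, t=5   [220*(-6) + 265*(5) = 5]
q=8: r=0, s=53, t=-44   [220*(53) + 265*(-44) = 0]
GCD = 5; from the row with r=5: x=-6, y=5
Check: 220*(-6) + 265*(5) = -1320 + 1325 = 5

GCD = 5, x = -6, y = 5


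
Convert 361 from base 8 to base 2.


361 (base 8) = 241 (decimal)
241 (decimal) = 11110001 (base 2)


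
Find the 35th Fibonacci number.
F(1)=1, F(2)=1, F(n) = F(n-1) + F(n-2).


Sequence: 1, 1, 2, 3, 5, 8, 13, 21, 34, 55, 89, 144, 233, 377, 610, 987, 1597, 2584, 4181, 6765, 10946, 17711, 28657, 46368, 75025, 121393, 196418, 317811, 514229, 832040, 1346269, 2178309, 3524578, 5702887, 9227465
F(35) = 9227465


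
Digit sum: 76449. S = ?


7 + 6 + 4 + 4 + 9 = 30


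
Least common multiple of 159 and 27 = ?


GCD(159, 27) = 3
LCM = 159*27/3 = 4293/3 = 1431

LCM = 1431


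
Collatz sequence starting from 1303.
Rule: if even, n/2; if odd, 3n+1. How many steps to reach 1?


1303 → 3910 → 1955 → 5866 → 2933 → 8800 → 4400 → 2200 → 1100 → 550 → 275 → 826 → 413 → 1240 → 620 → 310 → 155 → 466 → 233 → 700 → 350 → 175 → 526 → 263 → 790 → 395 → 1186 → 593 → 1780 → 890 → 445 → 1336 → 668 → 334 → 167 → 502 → 251 → 754 → 377 → 1132 → 566 → 283 → 850 → 425 → 1276 → 638 → 319 → 958 → 479 → 1438 → 719 → 2158 → 1079 → 3238 → 1619 → 4858 → 2429 → 7288 → 3644 → 1822 → 911 → 2734 → 1367 → 4102 → 2051 → 6154 → 3077 → 9232 → 4616 → 2308 → 1154 → 577 → 1732 → 866 → 433 → 1300 → 650 → 325 → 976 → 488 → 244 → 122 → 61 → 184 → 92 → 46 → 23 → 70 → 35 → 106 → 53 → 160 → 80 → 40 → 20 → 10 → 5 → 16 → 8 → 4 → 2 → 1
Total steps = 101

101 steps


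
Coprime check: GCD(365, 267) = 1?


Euclidean algorithm:
365 = 1 * 267 + 98
267 = 2 * 98 + 71
98 = 1 * 71 + 27
71 = 2 * 27 + 17
27 = 1 * 17 + 10
17 = 1 * 10 + 7
10 = 1 * 7 + 3
7 = 2 * 3 + 1
3 = 3 * 1 + 0
GCD(365, 267) = 1

Yes, coprime (GCD = 1)


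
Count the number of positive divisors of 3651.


3651 = 3^1 × 1217^1
d(3651) = (1+1) × (1+1) = 4

4 divisors


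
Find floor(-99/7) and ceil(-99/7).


-99/7 = -14.1429
floor = -15
ceil = -14

floor = -15, ceil = -14


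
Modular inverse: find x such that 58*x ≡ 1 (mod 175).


Use the extended Euclidean algorithm on (175, 58); each row r = 175*s + 58*t:
r=175, s=1, t=0
r=58, s=0, t=1
q=3: r=1, s=1, t=-3   [175*(1) + 58*(-3) = 1]
q=58: r=0, s=-58, t=175   [175*(-58) + 58*(175) = 0]
GCD = 1 with t = -3, so 58*(-3) ≡ 1 (mod 175)
Inverse = -3 mod 175 = 172
Check: 58 * 172 = 9976 ≡ 1 (mod 175)

58^(-1) ≡ 172 (mod 175)


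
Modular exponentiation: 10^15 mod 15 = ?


10^1 mod 15 = 10
10^2 mod 15 = 10
10^3 mod 15 = 10
10^4 mod 15 = 10
10^5 mod 15 = 10
10^6 mod 15 = 10
10^7 mod 15 = 10
10^8 mod 15 = 10
10^9 mod 15 = 10
10^10 mod 15 = 10
10^11 mod 15 = 10
10^12 mod 15 = 10
10^13 mod 15 = 10
10^14 mod 15 = 10
10^15 mod 15 = 10


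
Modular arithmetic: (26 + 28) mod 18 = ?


26 + 28 = 54
54 mod 18 = 0


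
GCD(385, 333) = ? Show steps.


385 = 1 * 333 + 52
333 = 6 * 52 + 21
52 = 2 * 21 + 10
21 = 2 * 10 + 1
10 = 10 * 1 + 0
GCD = 1


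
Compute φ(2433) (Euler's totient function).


2433 = 3 × 811
Prime factors: 3, 811
φ(2433) = 2433 × (1-1/3) × (1-1/811)
= 2433 × 2/3 × 810/811 = 1620

φ(2433) = 1620


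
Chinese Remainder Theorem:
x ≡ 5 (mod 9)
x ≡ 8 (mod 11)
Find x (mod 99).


M = 9*11 = 99
M1 = M/9 = 11, M2 = M/11 = 9
M1^(-1) mod 9 = 5, M2^(-1) mod 11 = 5
x = 5*11*5 + 8*9*5 = 635
635 mod 99 = 41
Check: 41 mod 9 = 5 ✓, 41 mod 11 = 8 ✓

x ≡ 41 (mod 99)


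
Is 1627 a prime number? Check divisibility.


Check divisors up to sqrt(1627) = 40.3361
No divisors found.
1627 is prime.

Yes, 1627 is prime


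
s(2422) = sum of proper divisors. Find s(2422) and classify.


Proper divisors: 1, 2, 7, 14, 173, 346, 1211
Sum = 1 + 2 + 7 + 14 + 173 + 346 + 1211 = 1754
1754 < 2422 → deficient

s(2422) = 1754 (deficient)


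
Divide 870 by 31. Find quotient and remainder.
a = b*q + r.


870 = 31 * 28 + 2
Check: 868 + 2 = 870

q = 28, r = 2


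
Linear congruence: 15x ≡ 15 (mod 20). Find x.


GCD(15, 20) = 5 divides 15
Divide: 3x ≡ 3 (mod 4)
x ≡ 1 (mod 4)


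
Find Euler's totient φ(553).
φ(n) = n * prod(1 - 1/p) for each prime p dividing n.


553 = 7 × 79
Prime factors: 7, 79
φ(553) = 553 × (1-1/7) × (1-1/79)
= 553 × 6/7 × 78/79 = 468

φ(553) = 468


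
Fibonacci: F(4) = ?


Sequence: 1, 1, 2, 3
F(4) = 3


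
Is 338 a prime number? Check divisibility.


338 / 2 = 169 (exact division)
338 is NOT prime.

No, 338 is not prime


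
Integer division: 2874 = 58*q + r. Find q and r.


2874 = 58 * 49 + 32
Check: 2842 + 32 = 2874

q = 49, r = 32


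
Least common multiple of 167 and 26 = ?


GCD(167, 26) = 1
LCM = 167*26/1 = 4342/1 = 4342

LCM = 4342


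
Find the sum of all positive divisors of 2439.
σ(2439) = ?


Divisors of 2439: 1, 3, 9, 271, 813, 2439
Sum = 1 + 3 + 9 + 271 + 813 + 2439 = 3536

σ(2439) = 3536


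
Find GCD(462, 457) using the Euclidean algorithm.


462 = 1 * 457 + 5
457 = 91 * 5 + 2
5 = 2 * 2 + 1
2 = 2 * 1 + 0
GCD = 1


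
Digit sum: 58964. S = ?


5 + 8 + 9 + 6 + 4 = 32


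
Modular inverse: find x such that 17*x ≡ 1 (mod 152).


Use the extended Euclidean algorithm on (152, 17); each row r = 152*s + 17*t:
r=152, s=1, t=0
r=17, s=0, t=1
q=8: r=16, s=1, t=-8   [152*(1) + 17*(-8) = 16]
q=1: r=1, s=-1, t=9   [152*(-1) + 17*(9) = 1]
q=16: r=0, s=17, t=-152   [152*(17) + 17*(-152) = 0]
GCD = 1 with t = 9, so 17*(9) ≡ 1 (mod 152)
Inverse = 9 mod 152 = 9
Check: 17 * 9 = 153 ≡ 1 (mod 152)

17^(-1) ≡ 9 (mod 152)


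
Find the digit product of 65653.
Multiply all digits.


6 × 5 × 6 × 5 × 3 = 2700


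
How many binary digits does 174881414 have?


174881414 in base 2 = 1010011011000111101010000110
Number of digits = 28

28 digits (base 2)


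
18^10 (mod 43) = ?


18^1 mod 43 = 18
18^2 mod 43 = 23
18^3 mod 43 = 27
18^4 mod 43 = 13
18^5 mod 43 = 19
18^6 mod 43 = 41
18^7 mod 43 = 7
18^8 mod 43 = 40
18^9 mod 43 = 32
18^10 mod 43 = 17


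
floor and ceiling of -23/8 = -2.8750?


-23/8 = -2.8750
floor = -3
ceil = -2

floor = -3, ceil = -2


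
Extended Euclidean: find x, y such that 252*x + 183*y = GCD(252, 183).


Tabular extended Euclidean (each row: r = 252*s + 183*t):
r=252, s=1, t=0
r=183, s=0, t=1
q=1: r=69, s=1, t=-1   [252*(1) + 183*(-1) = 69]
q=2: r=45, s=-2, t=3   [252*(-2) + 183*(3) = 45]
q=1: r=24, s=3, t=-4   [252*(3) + 183*(-4) = 24]
q=1: r=21, s=-5, t=7   [252*(-5) + 183*(7) = 21]
q=1: r=3, s=8, t=-11   [252*(8) + 183*(-11) = 3]
q=7: r=0, s=-61, t=84   [252*(-61) + 183*(84) = 0]
GCD = 3; from the row with r=3: x=8, y=-11
Check: 252*(8) + 183*(-11) = 2016 - 2013 = 3

GCD = 3, x = 8, y = -11


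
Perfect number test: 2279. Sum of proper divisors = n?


Proper divisors of 2279: 1, 43, 53
Sum = 1 + 43 + 53 = 97

No, 2279 is not perfect (97 ≠ 2279)


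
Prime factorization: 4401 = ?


4401 / 3 = 1467
1467 / 3 = 489
489 / 3 = 163
163 / 163 = 1
4401 = 3^3 × 163


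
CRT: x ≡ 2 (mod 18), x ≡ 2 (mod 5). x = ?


M = 18*5 = 90
M1 = M/18 = 5, M2 = M/5 = 18
M1^(-1) mod 18 = 11, M2^(-1) mod 5 = 2
x = 2*5*11 + 2*18*2 = 182
182 mod 90 = 2
Check: 2 mod 18 = 2 ✓, 2 mod 5 = 2 ✓

x ≡ 2 (mod 90)


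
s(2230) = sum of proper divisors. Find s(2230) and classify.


Proper divisors: 1, 2, 5, 10, 223, 446, 1115
Sum = 1 + 2 + 5 + 10 + 223 + 446 + 1115 = 1802
1802 < 2230 → deficient

s(2230) = 1802 (deficient)


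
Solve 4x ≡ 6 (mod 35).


GCD(4, 35) = 1, unique solution
a^(-1) mod 35 = 9
x = 9 * 6 mod 35 = 19

x ≡ 19 (mod 35)


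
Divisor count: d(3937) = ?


3937 = 31^1 × 127^1
d(3937) = (1+1) × (1+1) = 4

4 divisors


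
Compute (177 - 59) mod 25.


177 - 59 = 118
118 mod 25 = 18


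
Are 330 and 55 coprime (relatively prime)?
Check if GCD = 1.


Euclidean algorithm:
330 = 6 * 55 + 0
GCD(330, 55) = 55

No, not coprime (GCD = 55)


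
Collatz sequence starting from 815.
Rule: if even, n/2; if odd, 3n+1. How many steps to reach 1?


815 → 2446 → 1223 → 3670 → 1835 → 5506 → 2753 → 8260 → 4130 → 2065 → 6196 → 3098 → 1549 → 4648 → 2324 → 1162 → 581 → 1744 → 872 → 436 → 218 → 109 → 328 → 164 → 82 → 41 → 124 → 62 → 31 → 94 → 47 → 142 → 71 → 214 → 107 → 322 → 161 → 484 → 242 → 121 → 364 → 182 → 91 → 274 → 137 → 412 → 206 → 103 → 310 → 155 → 466 → 233 → 700 → 350 → 175 → 526 → 263 → 790 → 395 → 1186 → 593 → 1780 → 890 → 445 → 1336 → 668 → 334 → 167 → 502 → 251 → 754 → 377 → 1132 → 566 → 283 → 850 → 425 → 1276 → 638 → 319 → 958 → 479 → 1438 → 719 → 2158 → 1079 → 3238 → 1619 → 4858 → 2429 → 7288 → 3644 → 1822 → 911 → 2734 → 1367 → 4102 → 2051 → 6154 → 3077 → 9232 → 4616 → 2308 → 1154 → 577 → 1732 → 866 → 433 → 1300 → 650 → 325 → 976 → 488 → 244 → 122 → 61 → 184 → 92 → 46 → 23 → 70 → 35 → 106 → 53 → 160 → 80 → 40 → 20 → 10 → 5 → 16 → 8 → 4 → 2 → 1
Total steps = 134

134 steps


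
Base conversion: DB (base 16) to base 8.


DB (base 16) = 219 (decimal)
219 (decimal) = 333 (base 8)


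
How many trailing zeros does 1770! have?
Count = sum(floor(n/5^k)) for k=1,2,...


floor(1770/5) = 354
floor(1770/25) = 70
floor(1770/125) = 14
floor(1770/625) = 2
Total = 440

440 trailing zeros


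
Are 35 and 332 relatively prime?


Euclidean algorithm:
332 = 9 * 35 + 17
35 = 2 * 17 + 1
17 = 17 * 1 + 0
GCD(35, 332) = 1

Yes, coprime (GCD = 1)


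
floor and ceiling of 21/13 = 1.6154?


21/13 = 1.6154
floor = 1
ceil = 2

floor = 1, ceil = 2


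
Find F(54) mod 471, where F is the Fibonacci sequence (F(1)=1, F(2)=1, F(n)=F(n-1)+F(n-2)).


F(k) mod 471 for k=1..54:
1, 1, 2, 3, 5, 8, 13, 21, 34, 55, 89, 144, 233, 377, 139, 45, 184, 229, 413, 171, 113, 284, 397, 210, 136, 346, 11, 357, 368, 254, 151, 405, 85, 19, 104, 123, 227, 350, 106, 456, 91, 76, 167, 243, 410, 182, 121, 303, 424, 256, 209, 465, 203, 197
F(54) mod 471 = 197


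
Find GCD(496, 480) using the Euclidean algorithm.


496 = 1 * 480 + 16
480 = 30 * 16 + 0
GCD = 16


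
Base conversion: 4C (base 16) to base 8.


4C (base 16) = 76 (decimal)
76 (decimal) = 114 (base 8)


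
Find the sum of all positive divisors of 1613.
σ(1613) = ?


Divisors of 1613: 1, 1613
Sum = 1 + 1613 = 1614

σ(1613) = 1614


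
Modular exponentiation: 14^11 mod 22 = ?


14^1 mod 22 = 14
14^2 mod 22 = 20
14^3 mod 22 = 16
14^4 mod 22 = 4
14^5 mod 22 = 12
14^6 mod 22 = 14
14^7 mod 22 = 20
14^8 mod 22 = 16
14^9 mod 22 = 4
14^10 mod 22 = 12
14^11 mod 22 = 14


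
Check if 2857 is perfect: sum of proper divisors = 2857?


Proper divisors of 2857: 1
Sum = 1 = 1

No, 2857 is not perfect (1 ≠ 2857)


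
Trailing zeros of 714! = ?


floor(714/5) = 142
floor(714/25) = 28
floor(714/125) = 5
floor(714/625) = 1
Total = 176

176 trailing zeros


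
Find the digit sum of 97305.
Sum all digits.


9 + 7 + 3 + 0 + 5 = 24


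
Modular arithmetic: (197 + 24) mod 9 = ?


197 + 24 = 221
221 mod 9 = 5


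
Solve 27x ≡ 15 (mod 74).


GCD(27, 74) = 1, unique solution
a^(-1) mod 74 = 11
x = 11 * 15 mod 74 = 17

x ≡ 17 (mod 74)


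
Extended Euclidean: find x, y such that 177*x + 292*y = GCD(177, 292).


Tabular extended Euclidean (each row: r = 177*s + 292*t):
r=177, s=1, t=0
r=292, s=0, t=1
q=0: r=177, s=1, t=0   [177*(1) + 292*(0) = 177]
q=1: r=115, s=-1, t=1   [177*(-1) + 292*(1) = 115]
q=1: r=62, s=2, t=-1   [177*(2) + 292*(-1) = 62]
q=1: r=53, s=-3, t=2   [177*(-3) + 292*(2) = 53]
q=1: r=9, s=5, t=-3   [177*(5) + 292*(-3) = 9]
q=5: r=8, s=-28, t=17   [177*(-28) + 292*(17) = 8]
q=1: r=1, s=33, t=-20   [177*(33) + 292*(-20) = 1]
q=8: r=0, s=-292, t=177   [177*(-292) + 292*(177) = 0]
GCD = 1; from the row with r=1: x=33, y=-20
Check: 177*(33) + 292*(-20) = 5841 - 5840 = 1

GCD = 1, x = 33, y = -20


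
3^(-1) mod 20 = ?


Use the extended Euclidean algorithm on (20, 3); each row r = 20*s + 3*t:
r=20, s=1, t=0
r=3, s=0, t=1
q=6: r=2, s=1, t=-6   [20*(1) + 3*(-6) = 2]
q=1: r=1, s=-1, t=7   [20*(-1) + 3*(7) = 1]
q=2: r=0, s=3, t=-20   [20*(3) + 3*(-20) = 0]
GCD = 1 with t = 7, so 3*(7) ≡ 1 (mod 20)
Inverse = 7 mod 20 = 7
Check: 3 * 7 = 21 ≡ 1 (mod 20)

3^(-1) ≡ 7 (mod 20)


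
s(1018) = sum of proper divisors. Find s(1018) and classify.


Proper divisors: 1, 2, 509
Sum = 1 + 2 + 509 = 512
512 < 1018 → deficient

s(1018) = 512 (deficient)


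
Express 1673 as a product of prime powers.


1673 / 7 = 239
239 / 239 = 1
1673 = 7 × 239


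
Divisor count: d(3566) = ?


3566 = 2^1 × 1783^1
d(3566) = (1+1) × (1+1) = 4

4 divisors


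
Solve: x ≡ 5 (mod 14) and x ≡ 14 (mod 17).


M = 14*17 = 238
M1 = M/14 = 17, M2 = M/17 = 14
M1^(-1) mod 14 = 5, M2^(-1) mod 17 = 11
x = 5*17*5 + 14*14*11 = 2581
2581 mod 238 = 201
Check: 201 mod 14 = 5 ✓, 201 mod 17 = 14 ✓

x ≡ 201 (mod 238)


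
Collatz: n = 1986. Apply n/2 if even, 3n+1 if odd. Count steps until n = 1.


1986 → 993 → 2980 → 1490 → 745 → 2236 → 1118 → 559 → 1678 → 839 → 2518 → 1259 → 3778 → 1889 → 5668 → 2834 → 1417 → 4252 → 2126 → 1063 → 3190 → 1595 → 4786 → 2393 → 7180 → 3590 → 1795 → 5386 → 2693 → 8080 → 4040 → 2020 → 1010 → 505 → 1516 → 758 → 379 → 1138 → 569 → 1708 → 854 → 427 → 1282 → 641 → 1924 → 962 → 481 → 1444 → 722 → 361 → 1084 → 542 → 271 → 814 → 407 → 1222 → 611 → 1834 → 917 → 2752 → 1376 → 688 → 344 → 172 → 86 → 43 → 130 → 65 → 196 → 98 → 49 → 148 → 74 → 37 → 112 → 56 → 28 → 14 → 7 → 22 → 11 → 34 → 17 → 52 → 26 → 13 → 40 → 20 → 10 → 5 → 16 → 8 → 4 → 2 → 1
Total steps = 94

94 steps


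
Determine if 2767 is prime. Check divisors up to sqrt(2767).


Check divisors up to sqrt(2767) = 52.6023
No divisors found.
2767 is prime.

Yes, 2767 is prime


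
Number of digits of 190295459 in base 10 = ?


190295459 has 9 digits in base 10
floor(log10(190295459)) + 1 = floor(8.2794) + 1 = 9

9 digits (base 10)


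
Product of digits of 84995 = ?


8 × 4 × 9 × 9 × 5 = 12960


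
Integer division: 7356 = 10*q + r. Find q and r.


7356 = 10 * 735 + 6
Check: 7350 + 6 = 7356

q = 735, r = 6


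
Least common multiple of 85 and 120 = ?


GCD(85, 120) = 5
LCM = 85*120/5 = 10200/5 = 2040

LCM = 2040


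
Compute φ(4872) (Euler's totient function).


4872 = 2^3 × 3 × 7 × 29
Prime factors: 2, 3, 7, 29
φ(4872) = 4872 × (1-1/2) × (1-1/3) × (1-1/7) × (1-1/29)
= 4872 × 1/2 × 2/3 × 6/7 × 28/29 = 1344

φ(4872) = 1344


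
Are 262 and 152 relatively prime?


Euclidean algorithm:
262 = 1 * 152 + 110
152 = 1 * 110 + 42
110 = 2 * 42 + 26
42 = 1 * 26 + 16
26 = 1 * 16 + 10
16 = 1 * 10 + 6
10 = 1 * 6 + 4
6 = 1 * 4 + 2
4 = 2 * 2 + 0
GCD(262, 152) = 2

No, not coprime (GCD = 2)


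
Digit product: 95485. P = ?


9 × 5 × 4 × 8 × 5 = 7200


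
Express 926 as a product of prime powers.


926 / 2 = 463
463 / 463 = 1
926 = 2 × 463


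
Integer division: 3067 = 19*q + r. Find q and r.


3067 = 19 * 161 + 8
Check: 3059 + 8 = 3067

q = 161, r = 8


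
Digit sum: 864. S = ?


8 + 6 + 4 = 18


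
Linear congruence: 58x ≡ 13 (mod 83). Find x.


GCD(58, 83) = 1, unique solution
a^(-1) mod 83 = 73
x = 73 * 13 mod 83 = 36

x ≡ 36 (mod 83)


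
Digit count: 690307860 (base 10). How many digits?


690307860 has 9 digits in base 10
floor(log10(690307860)) + 1 = floor(8.8390) + 1 = 9

9 digits (base 10)


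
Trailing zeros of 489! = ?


floor(489/5) = 97
floor(489/25) = 19
floor(489/125) = 3
Total = 119

119 trailing zeros


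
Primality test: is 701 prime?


Check divisors up to sqrt(701) = 26.4764
No divisors found.
701 is prime.

Yes, 701 is prime


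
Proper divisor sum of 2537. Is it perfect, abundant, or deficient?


Proper divisors: 1, 43, 59
Sum = 1 + 43 + 59 = 103
103 < 2537 → deficient

s(2537) = 103 (deficient)


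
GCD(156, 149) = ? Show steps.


156 = 1 * 149 + 7
149 = 21 * 7 + 2
7 = 3 * 2 + 1
2 = 2 * 1 + 0
GCD = 1


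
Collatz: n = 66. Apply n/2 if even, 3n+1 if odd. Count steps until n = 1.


66 → 33 → 100 → 50 → 25 → 76 → 38 → 19 → 58 → 29 → 88 → 44 → 22 → 11 → 34 → 17 → 52 → 26 → 13 → 40 → 20 → 10 → 5 → 16 → 8 → 4 → 2 → 1
Total steps = 27

27 steps


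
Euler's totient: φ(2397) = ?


2397 = 3 × 17 × 47
Prime factors: 3, 17, 47
φ(2397) = 2397 × (1-1/3) × (1-1/17) × (1-1/47)
= 2397 × 2/3 × 16/17 × 46/47 = 1472

φ(2397) = 1472


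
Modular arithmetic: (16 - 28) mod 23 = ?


16 - 28 = -12
-12 mod 23 = 11


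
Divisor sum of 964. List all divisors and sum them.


Divisors of 964: 1, 2, 4, 241, 482, 964
Sum = 1 + 2 + 4 + 241 + 482 + 964 = 1694

σ(964) = 1694


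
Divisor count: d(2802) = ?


2802 = 2^1 × 3^1 × 467^1
d(2802) = (1+1) × (1+1) × (1+1) = 8

8 divisors


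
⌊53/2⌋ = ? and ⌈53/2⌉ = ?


53/2 = 26.5000
floor = 26
ceil = 27

floor = 26, ceil = 27


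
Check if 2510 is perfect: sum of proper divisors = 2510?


Proper divisors of 2510: 1, 2, 5, 10, 251, 502, 1255
Sum = 1 + 2 + 5 + 10 + 251 + 502 + 1255 = 2026

No, 2510 is not perfect (2026 ≠ 2510)


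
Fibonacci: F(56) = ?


Sequence: 1, 1, 2, 3, 5, 8, 13, 21, 34, 55, 89, 144, 233, 377, 610, 987, 1597, 2584, 4181, 6765, 10946, 17711, 28657, 46368, 75025, 121393, 196418, 317811, 514229, 832040, 1346269, 2178309, 3524578, 5702887, 9227465, 14930352, 24157817, 39088169, 63245986, 102334155, 165580141, 267914296, 433494437, 701408733, 1134903170, 1836311903, 2971215073, 4807526976, 7778742049, 12586269025, 20365011074, 32951280099, 53316291173, 86267571272, 139583862445, 225851433717
F(56) = 225851433717


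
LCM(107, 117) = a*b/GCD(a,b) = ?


GCD(107, 117) = 1
LCM = 107*117/1 = 12519/1 = 12519

LCM = 12519


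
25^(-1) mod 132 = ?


Use the extended Euclidean algorithm on (132, 25); each row r = 132*s + 25*t:
r=132, s=1, t=0
r=25, s=0, t=1
q=5: r=7, s=1, t=-5   [132*(1) + 25*(-5) = 7]
q=3: r=4, s=-3, t=16   [132*(-3) + 25*(16) = 4]
q=1: r=3, s=4, t=-21   [132*(4) + 25*(-21) = 3]
q=1: r=1, s=-7, t=37   [132*(-7) + 25*(37) = 1]
q=3: r=0, s=25, t=-132   [132*(25) + 25*(-132) = 0]
GCD = 1 with t = 37, so 25*(37) ≡ 1 (mod 132)
Inverse = 37 mod 132 = 37
Check: 25 * 37 = 925 ≡ 1 (mod 132)

25^(-1) ≡ 37 (mod 132)


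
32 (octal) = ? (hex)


32 (base 8) = 26 (decimal)
26 (decimal) = 1A (base 16)


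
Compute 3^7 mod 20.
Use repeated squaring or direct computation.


3^1 mod 20 = 3
3^2 mod 20 = 9
3^3 mod 20 = 7
3^4 mod 20 = 1
3^5 mod 20 = 3
3^6 mod 20 = 9
3^7 mod 20 = 7


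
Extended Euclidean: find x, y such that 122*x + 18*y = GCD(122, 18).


Tabular extended Euclidean (each row: r = 122*s + 18*t):
r=122, s=1, t=0
r=18, s=0, t=1
q=6: r=14, s=1, t=-6   [122*(1) + 18*(-6) = 14]
q=1: r=4, s=-1, t=7   [122*(-1) + 18*(7) = 4]
q=3: r=2, s=4, t=-27   [122*(4) + 18*(-27) = 2]
q=2: r=0, s=-9, t=61   [122*(-9) + 18*(61) = 0]
GCD = 2; from the row with r=2: x=4, y=-27
Check: 122*(4) + 18*(-27) = 488 - 486 = 2

GCD = 2, x = 4, y = -27


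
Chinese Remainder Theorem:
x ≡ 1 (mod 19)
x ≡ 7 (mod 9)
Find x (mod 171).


M = 19*9 = 171
M1 = M/19 = 9, M2 = M/9 = 19
M1^(-1) mod 19 = 17, M2^(-1) mod 9 = 1
x = 1*9*17 + 7*19*1 = 286
286 mod 171 = 115
Check: 115 mod 19 = 1 ✓, 115 mod 9 = 7 ✓

x ≡ 115 (mod 171)


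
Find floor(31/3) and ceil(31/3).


31/3 = 10.3333
floor = 10
ceil = 11

floor = 10, ceil = 11


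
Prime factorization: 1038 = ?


1038 / 2 = 519
519 / 3 = 173
173 / 173 = 1
1038 = 2 × 3 × 173


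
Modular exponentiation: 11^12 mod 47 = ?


11^1 mod 47 = 11
11^2 mod 47 = 27
11^3 mod 47 = 15
11^4 mod 47 = 24
11^5 mod 47 = 29
11^6 mod 47 = 37
11^7 mod 47 = 31
11^8 mod 47 = 12
11^9 mod 47 = 38
11^10 mod 47 = 42
11^11 mod 47 = 39
11^12 mod 47 = 6


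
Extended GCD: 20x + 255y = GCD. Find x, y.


Tabular extended Euclidean (each row: r = 20*s + 255*t):
r=20, s=1, t=0
r=255, s=0, t=1
q=0: r=20, s=1, t=0   [20*(1) + 255*(0) = 20]
q=12: r=15, s=-12, t=1   [20*(-12) + 255*(1) = 15]
q=1: r=5, s=13, t=-1   [20*(13) + 255*(-1) = 5]
q=3: r=0, s=-51, t=4   [20*(-51) + 255*(4) = 0]
GCD = 5; from the row with r=5: x=13, y=-1
Check: 20*(13) + 255*(-1) = 260 - 255 = 5

GCD = 5, x = 13, y = -1


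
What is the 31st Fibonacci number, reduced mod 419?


F(k) mod 419 for k=1..31:
1, 1, 2, 3, 5, 8, 13, 21, 34, 55, 89, 144, 233, 377, 191, 149, 340, 70, 410, 61, 52, 113, 165, 278, 24, 302, 326, 209, 116, 325, 22
F(31) mod 419 = 22


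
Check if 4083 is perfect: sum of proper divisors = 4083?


Proper divisors of 4083: 1, 3, 1361
Sum = 1 + 3 + 1361 = 1365

No, 4083 is not perfect (1365 ≠ 4083)


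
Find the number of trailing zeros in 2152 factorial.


floor(2152/5) = 430
floor(2152/25) = 86
floor(2152/125) = 17
floor(2152/625) = 3
Total = 536

536 trailing zeros


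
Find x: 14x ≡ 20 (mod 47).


GCD(14, 47) = 1, unique solution
a^(-1) mod 47 = 37
x = 37 * 20 mod 47 = 35

x ≡ 35 (mod 47)


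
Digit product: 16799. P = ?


1 × 6 × 7 × 9 × 9 = 3402


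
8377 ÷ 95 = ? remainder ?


8377 = 95 * 88 + 17
Check: 8360 + 17 = 8377

q = 88, r = 17


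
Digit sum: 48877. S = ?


4 + 8 + 8 + 7 + 7 = 34


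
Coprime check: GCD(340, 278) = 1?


Euclidean algorithm:
340 = 1 * 278 + 62
278 = 4 * 62 + 30
62 = 2 * 30 + 2
30 = 15 * 2 + 0
GCD(340, 278) = 2

No, not coprime (GCD = 2)


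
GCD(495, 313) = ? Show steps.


495 = 1 * 313 + 182
313 = 1 * 182 + 131
182 = 1 * 131 + 51
131 = 2 * 51 + 29
51 = 1 * 29 + 22
29 = 1 * 22 + 7
22 = 3 * 7 + 1
7 = 7 * 1 + 0
GCD = 1


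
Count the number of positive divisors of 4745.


4745 = 5^1 × 13^1 × 73^1
d(4745) = (1+1) × (1+1) × (1+1) = 8

8 divisors


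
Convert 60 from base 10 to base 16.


60 (base 10) = 60 (decimal)
60 (decimal) = 3C (base 16)


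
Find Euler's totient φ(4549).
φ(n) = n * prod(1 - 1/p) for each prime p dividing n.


4549 = 4549
Prime factors: 4549
φ(4549) = 4549 × (1-1/4549)
= 4549 × 4548/4549 = 4548

φ(4549) = 4548


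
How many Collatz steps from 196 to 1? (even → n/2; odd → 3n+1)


196 → 98 → 49 → 148 → 74 → 37 → 112 → 56 → 28 → 14 → 7 → 22 → 11 → 34 → 17 → 52 → 26 → 13 → 40 → 20 → 10 → 5 → 16 → 8 → 4 → 2 → 1
Total steps = 26

26 steps


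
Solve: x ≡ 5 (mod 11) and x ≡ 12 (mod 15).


M = 11*15 = 165
M1 = M/11 = 15, M2 = M/15 = 11
M1^(-1) mod 11 = 3, M2^(-1) mod 15 = 11
x = 5*15*3 + 12*11*11 = 1677
1677 mod 165 = 27
Check: 27 mod 11 = 5 ✓, 27 mod 15 = 12 ✓

x ≡ 27 (mod 165)


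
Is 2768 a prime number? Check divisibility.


2768 / 2 = 1384 (exact division)
2768 is NOT prime.

No, 2768 is not prime


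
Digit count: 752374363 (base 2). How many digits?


752374363 in base 2 = 101100110110000101001001011011
Number of digits = 30

30 digits (base 2)


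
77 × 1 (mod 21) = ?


77 × 1 = 77
77 mod 21 = 14


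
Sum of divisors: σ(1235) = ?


Divisors of 1235: 1, 5, 13, 19, 65, 95, 247, 1235
Sum = 1 + 5 + 13 + 19 + 65 + 95 + 247 + 1235 = 1680

σ(1235) = 1680


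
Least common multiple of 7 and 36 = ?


GCD(7, 36) = 1
LCM = 7*36/1 = 252/1 = 252

LCM = 252


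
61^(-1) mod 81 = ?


Use the extended Euclidean algorithm on (81, 61); each row r = 81*s + 61*t:
r=81, s=1, t=0
r=61, s=0, t=1
q=1: r=20, s=1, t=-1   [81*(1) + 61*(-1) = 20]
q=3: r=1, s=-3, t=4   [81*(-3) + 61*(4) = 1]
q=20: r=0, s=61, t=-81   [81*(61) + 61*(-81) = 0]
GCD = 1 with t = 4, so 61*(4) ≡ 1 (mod 81)
Inverse = 4 mod 81 = 4
Check: 61 * 4 = 244 ≡ 1 (mod 81)

61^(-1) ≡ 4 (mod 81)


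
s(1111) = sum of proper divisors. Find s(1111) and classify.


Proper divisors: 1, 11, 101
Sum = 1 + 11 + 101 = 113
113 < 1111 → deficient

s(1111) = 113 (deficient)


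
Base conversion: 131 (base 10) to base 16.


131 (base 10) = 131 (decimal)
131 (decimal) = 83 (base 16)


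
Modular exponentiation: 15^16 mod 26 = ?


15^1 mod 26 = 15
15^2 mod 26 = 17
15^3 mod 26 = 21
15^4 mod 26 = 3
15^5 mod 26 = 19
15^6 mod 26 = 25
15^7 mod 26 = 11
15^8 mod 26 = 9
15^9 mod 26 = 5
15^10 mod 26 = 23
15^11 mod 26 = 7
15^12 mod 26 = 1
15^13 mod 26 = 15
15^14 mod 26 = 17
15^15 mod 26 = 21
15^16 mod 26 = 3


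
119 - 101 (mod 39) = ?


119 - 101 = 18
18 mod 39 = 18


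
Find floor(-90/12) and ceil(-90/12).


-90/12 = -7.5000
floor = -8
ceil = -7

floor = -8, ceil = -7


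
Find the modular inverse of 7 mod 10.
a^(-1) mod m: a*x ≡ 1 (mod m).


Use the extended Euclidean algorithm on (10, 7); each row r = 10*s + 7*t:
r=10, s=1, t=0
r=7, s=0, t=1
q=1: r=3, s=1, t=-1   [10*(1) + 7*(-1) = 3]
q=2: r=1, s=-2, t=3   [10*(-2) + 7*(3) = 1]
q=3: r=0, s=7, t=-10   [10*(7) + 7*(-10) = 0]
GCD = 1 with t = 3, so 7*(3) ≡ 1 (mod 10)
Inverse = 3 mod 10 = 3
Check: 7 * 3 = 21 ≡ 1 (mod 10)

7^(-1) ≡ 3 (mod 10)


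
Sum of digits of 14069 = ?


1 + 4 + 0 + 6 + 9 = 20


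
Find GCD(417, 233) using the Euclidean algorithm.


417 = 1 * 233 + 184
233 = 1 * 184 + 49
184 = 3 * 49 + 37
49 = 1 * 37 + 12
37 = 3 * 12 + 1
12 = 12 * 1 + 0
GCD = 1


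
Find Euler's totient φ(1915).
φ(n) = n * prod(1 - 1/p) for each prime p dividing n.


1915 = 5 × 383
Prime factors: 5, 383
φ(1915) = 1915 × (1-1/5) × (1-1/383)
= 1915 × 4/5 × 382/383 = 1528

φ(1915) = 1528


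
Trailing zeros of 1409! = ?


floor(1409/5) = 281
floor(1409/25) = 56
floor(1409/125) = 11
floor(1409/625) = 2
Total = 350

350 trailing zeros


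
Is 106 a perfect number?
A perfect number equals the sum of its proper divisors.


Proper divisors of 106: 1, 2, 53
Sum = 1 + 2 + 53 = 56

No, 106 is not perfect (56 ≠ 106)


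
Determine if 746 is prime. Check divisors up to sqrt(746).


746 / 2 = 373 (exact division)
746 is NOT prime.

No, 746 is not prime


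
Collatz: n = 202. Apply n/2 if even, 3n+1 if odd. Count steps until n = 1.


202 → 101 → 304 → 152 → 76 → 38 → 19 → 58 → 29 → 88 → 44 → 22 → 11 → 34 → 17 → 52 → 26 → 13 → 40 → 20 → 10 → 5 → 16 → 8 → 4 → 2 → 1
Total steps = 26

26 steps


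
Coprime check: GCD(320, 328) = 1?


Euclidean algorithm:
328 = 1 * 320 + 8
320 = 40 * 8 + 0
GCD(320, 328) = 8

No, not coprime (GCD = 8)


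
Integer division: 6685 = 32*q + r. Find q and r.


6685 = 32 * 208 + 29
Check: 6656 + 29 = 6685

q = 208, r = 29


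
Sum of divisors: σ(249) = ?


Divisors of 249: 1, 3, 83, 249
Sum = 1 + 3 + 83 + 249 = 336

σ(249) = 336


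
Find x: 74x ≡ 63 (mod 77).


GCD(74, 77) = 1, unique solution
a^(-1) mod 77 = 51
x = 51 * 63 mod 77 = 56

x ≡ 56 (mod 77)


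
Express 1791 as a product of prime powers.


1791 / 3 = 597
597 / 3 = 199
199 / 199 = 1
1791 = 3^2 × 199


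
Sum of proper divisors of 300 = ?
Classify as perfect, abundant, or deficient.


Proper divisors: 1, 2, 3, 4, 5, 6, 10, 12, 15, 20, 25, 30, 50, 60, 75, 100, 150
Sum = 1 + 2 + 3 + 4 + 5 + 6 + 10 + 12 + 15 + 20 + 25 + 30 + 50 + 60 + 75 + 100 + 150 = 568
568 > 300 → abundant

s(300) = 568 (abundant)


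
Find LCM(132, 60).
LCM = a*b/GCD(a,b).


GCD(132, 60) = 12
LCM = 132*60/12 = 7920/12 = 660

LCM = 660


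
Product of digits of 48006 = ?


4 × 8 × 0 × 0 × 6 = 0


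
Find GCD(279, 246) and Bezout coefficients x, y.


Tabular extended Euclidean (each row: r = 279*s + 246*t):
r=279, s=1, t=0
r=246, s=0, t=1
q=1: r=33, s=1, t=-1   [279*(1) + 246*(-1) = 33]
q=7: r=15, s=-7, t=8   [279*(-7) + 246*(8) = 15]
q=2: r=3, s=15, t=-17   [279*(15) + 246*(-17) = 3]
q=5: r=0, s=-82, t=93   [279*(-82) + 246*(93) = 0]
GCD = 3; from the row with r=3: x=15, y=-17
Check: 279*(15) + 246*(-17) = 4185 - 4182 = 3

GCD = 3, x = 15, y = -17


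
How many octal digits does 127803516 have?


127803516 in base 8 = 747420174
Number of digits = 9

9 digits (base 8)


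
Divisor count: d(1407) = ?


1407 = 3^1 × 7^1 × 67^1
d(1407) = (1+1) × (1+1) × (1+1) = 8

8 divisors


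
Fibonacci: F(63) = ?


Sequence: 1, 1, 2, 3, 5, 8, 13, 21, 34, 55, 89, 144, 233, 377, 610, 987, 1597, 2584, 4181, 6765, 10946, 17711, 28657, 46368, 75025, 121393, 196418, 317811, 514229, 832040, 1346269, 2178309, 3524578, 5702887, 9227465, 14930352, 24157817, 39088169, 63245986, 102334155, 165580141, 267914296, 433494437, 701408733, 1134903170, 1836311903, 2971215073, 4807526976, 7778742049, 12586269025, 20365011074, 32951280099, 53316291173, 86267571272, 139583862445, 225851433717, 365435296162, 591286729879, 956722026041, 1548008755920, 2504730781961, 4052739537881, 6557470319842
F(63) = 6557470319842


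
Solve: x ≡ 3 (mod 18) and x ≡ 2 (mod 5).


M = 18*5 = 90
M1 = M/18 = 5, M2 = M/5 = 18
M1^(-1) mod 18 = 11, M2^(-1) mod 5 = 2
x = 3*5*11 + 2*18*2 = 237
237 mod 90 = 57
Check: 57 mod 18 = 3 ✓, 57 mod 5 = 2 ✓

x ≡ 57 (mod 90)


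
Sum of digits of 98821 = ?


9 + 8 + 8 + 2 + 1 = 28


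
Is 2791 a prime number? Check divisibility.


Check divisors up to sqrt(2791) = 52.8299
No divisors found.
2791 is prime.

Yes, 2791 is prime


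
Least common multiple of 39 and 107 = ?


GCD(39, 107) = 1
LCM = 39*107/1 = 4173/1 = 4173

LCM = 4173


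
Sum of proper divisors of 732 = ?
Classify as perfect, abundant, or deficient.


Proper divisors: 1, 2, 3, 4, 6, 12, 61, 122, 183, 244, 366
Sum = 1 + 2 + 3 + 4 + 6 + 12 + 61 + 122 + 183 + 244 + 366 = 1004
1004 > 732 → abundant

s(732) = 1004 (abundant)


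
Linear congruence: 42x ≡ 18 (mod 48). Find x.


GCD(42, 48) = 6 divides 18
Divide: 7x ≡ 3 (mod 8)
x ≡ 5 (mod 8)


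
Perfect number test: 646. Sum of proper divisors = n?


Proper divisors of 646: 1, 2, 17, 19, 34, 38, 323
Sum = 1 + 2 + 17 + 19 + 34 + 38 + 323 = 434

No, 646 is not perfect (434 ≠ 646)


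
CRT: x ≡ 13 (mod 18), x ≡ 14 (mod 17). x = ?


M = 18*17 = 306
M1 = M/18 = 17, M2 = M/17 = 18
M1^(-1) mod 18 = 17, M2^(-1) mod 17 = 1
x = 13*17*17 + 14*18*1 = 4009
4009 mod 306 = 31
Check: 31 mod 18 = 13 ✓, 31 mod 17 = 14 ✓

x ≡ 31 (mod 306)


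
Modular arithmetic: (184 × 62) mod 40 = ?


184 × 62 = 11408
11408 mod 40 = 8


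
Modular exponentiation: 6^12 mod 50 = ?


6^1 mod 50 = 6
6^2 mod 50 = 36
6^3 mod 50 = 16
6^4 mod 50 = 46
6^5 mod 50 = 26
6^6 mod 50 = 6
6^7 mod 50 = 36
6^8 mod 50 = 16
6^9 mod 50 = 46
6^10 mod 50 = 26
6^11 mod 50 = 6
6^12 mod 50 = 36


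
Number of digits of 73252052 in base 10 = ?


73252052 has 8 digits in base 10
floor(log10(73252052)) + 1 = floor(7.8648) + 1 = 8

8 digits (base 10)


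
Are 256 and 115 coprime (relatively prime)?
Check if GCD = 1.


Euclidean algorithm:
256 = 2 * 115 + 26
115 = 4 * 26 + 11
26 = 2 * 11 + 4
11 = 2 * 4 + 3
4 = 1 * 3 + 1
3 = 3 * 1 + 0
GCD(256, 115) = 1

Yes, coprime (GCD = 1)


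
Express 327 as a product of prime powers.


327 / 3 = 109
109 / 109 = 1
327 = 3 × 109


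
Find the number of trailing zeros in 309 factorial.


floor(309/5) = 61
floor(309/25) = 12
floor(309/125) = 2
Total = 75

75 trailing zeros


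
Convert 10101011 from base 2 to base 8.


10101011 (base 2) = 171 (decimal)
171 (decimal) = 253 (base 8)


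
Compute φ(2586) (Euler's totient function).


2586 = 2 × 3 × 431
Prime factors: 2, 3, 431
φ(2586) = 2586 × (1-1/2) × (1-1/3) × (1-1/431)
= 2586 × 1/2 × 2/3 × 430/431 = 860

φ(2586) = 860


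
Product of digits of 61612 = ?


6 × 1 × 6 × 1 × 2 = 72


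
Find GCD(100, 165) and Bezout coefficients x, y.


Tabular extended Euclidean (each row: r = 100*s + 165*t):
r=100, s=1, t=0
r=165, s=0, t=1
q=0: r=100, s=1, t=0   [100*(1) + 165*(0) = 100]
q=1: r=65, s=-1, t=1   [100*(-1) + 165*(1) = 65]
q=1: r=35, s=2, t=-1   [100*(2) + 165*(-1) = 35]
q=1: r=30, s=-3, t=2   [100*(-3) + 165*(2) = 30]
q=1: r=5, s=5, t=-3   [100*(5) + 165*(-3) = 5]
q=6: r=0, s=-33, t=20   [100*(-33) + 165*(20) = 0]
GCD = 5; from the row with r=5: x=5, y=-3
Check: 100*(5) + 165*(-3) = 500 - 495 = 5

GCD = 5, x = 5, y = -3


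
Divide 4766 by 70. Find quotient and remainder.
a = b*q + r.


4766 = 70 * 68 + 6
Check: 4760 + 6 = 4766

q = 68, r = 6


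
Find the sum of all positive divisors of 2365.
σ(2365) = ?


Divisors of 2365: 1, 5, 11, 43, 55, 215, 473, 2365
Sum = 1 + 5 + 11 + 43 + 55 + 215 + 473 + 2365 = 3168

σ(2365) = 3168


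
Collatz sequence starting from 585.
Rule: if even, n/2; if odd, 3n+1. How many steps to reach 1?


585 → 1756 → 878 → 439 → 1318 → 659 → 1978 → 989 → 2968 → 1484 → 742 → 371 → 1114 → 557 → 1672 → 836 → 418 → 209 → 628 → 314 → 157 → 472 → 236 → 118 → 59 → 178 → 89 → 268 → 134 → 67 → 202 → 101 → 304 → 152 → 76 → 38 → 19 → 58 → 29 → 88 → 44 → 22 → 11 → 34 → 17 → 52 → 26 → 13 → 40 → 20 → 10 → 5 → 16 → 8 → 4 → 2 → 1
Total steps = 56

56 steps


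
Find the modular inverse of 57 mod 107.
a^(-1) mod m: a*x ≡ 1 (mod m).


Use the extended Euclidean algorithm on (107, 57); each row r = 107*s + 57*t:
r=107, s=1, t=0
r=57, s=0, t=1
q=1: r=50, s=1, t=-1   [107*(1) + 57*(-1) = 50]
q=1: r=7, s=-1, t=2   [107*(-1) + 57*(2) = 7]
q=7: r=1, s=8, t=-15   [107*(8) + 57*(-15) = 1]
q=7: r=0, s=-57, t=107   [107*(-57) + 57*(107) = 0]
GCD = 1 with t = -15, so 57*(-15) ≡ 1 (mod 107)
Inverse = -15 mod 107 = 92
Check: 57 * 92 = 5244 ≡ 1 (mod 107)

57^(-1) ≡ 92 (mod 107)


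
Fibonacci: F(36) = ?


Sequence: 1, 1, 2, 3, 5, 8, 13, 21, 34, 55, 89, 144, 233, 377, 610, 987, 1597, 2584, 4181, 6765, 10946, 17711, 28657, 46368, 75025, 121393, 196418, 317811, 514229, 832040, 1346269, 2178309, 3524578, 5702887, 9227465, 14930352
F(36) = 14930352


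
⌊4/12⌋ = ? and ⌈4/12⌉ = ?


4/12 = 0.3333
floor = 0
ceil = 1

floor = 0, ceil = 1


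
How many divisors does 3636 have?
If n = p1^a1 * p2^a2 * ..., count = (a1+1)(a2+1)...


3636 = 2^2 × 3^2 × 101^1
d(3636) = (2+1) × (2+1) × (1+1) = 18

18 divisors


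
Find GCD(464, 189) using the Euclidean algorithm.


464 = 2 * 189 + 86
189 = 2 * 86 + 17
86 = 5 * 17 + 1
17 = 17 * 1 + 0
GCD = 1
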